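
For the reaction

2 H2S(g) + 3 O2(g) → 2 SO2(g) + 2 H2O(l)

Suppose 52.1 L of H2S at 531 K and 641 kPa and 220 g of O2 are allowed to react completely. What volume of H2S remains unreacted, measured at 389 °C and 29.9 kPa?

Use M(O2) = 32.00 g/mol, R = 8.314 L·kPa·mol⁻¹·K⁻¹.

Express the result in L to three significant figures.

n(H2S) = PV/RT = (641 × 52.1) / (8.314 × 531) = 7.565 mol
n(O2) = 220 / 32.00 = 6.875 mol
For 7.565 mol H2S, stoichiometry requires (3/2) × 7.565 = 11.35 mol O2; 6.875 mol is available, so O2 is limiting.
n(H2S) consumed = (2/3) × 6.875 = 4.583 mol; remaining = 7.565 − 4.583 = 2.982 mol
V(H2S) = nRT/P = 2.982 × 8.314 × 662.15 / 29.9 = 549.0 L

549 L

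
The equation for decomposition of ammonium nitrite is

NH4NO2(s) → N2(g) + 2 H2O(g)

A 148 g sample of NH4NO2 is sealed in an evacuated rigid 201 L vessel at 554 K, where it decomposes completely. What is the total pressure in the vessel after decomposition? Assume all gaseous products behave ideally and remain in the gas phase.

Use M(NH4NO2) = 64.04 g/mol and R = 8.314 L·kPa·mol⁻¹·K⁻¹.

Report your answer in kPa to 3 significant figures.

n(NH4NO2) = 148 / 64.04 = 2.311 mol
n(gas produced) = (3/1) × 2.311 = 6.933 mol
P = nRT/V = 6.933 × 8.314 × 554 / 201 = 158.9 kPa

159 kPa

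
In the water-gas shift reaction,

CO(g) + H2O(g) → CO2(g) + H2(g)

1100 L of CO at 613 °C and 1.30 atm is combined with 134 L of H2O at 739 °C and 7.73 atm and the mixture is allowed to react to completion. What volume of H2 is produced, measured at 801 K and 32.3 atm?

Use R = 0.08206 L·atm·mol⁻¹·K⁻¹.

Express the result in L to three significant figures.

n(CO) = PV/RT = (1.30 × 1100) / (0.08206 × 886.15) = 19.67 mol
n(H2O) = PV/RT = (7.73 × 134) / (0.08206 × 1012.15) = 12.47 mol
For 19.67 mol CO, stoichiometry requires (1/1) × 19.67 = 19.67 mol H2O; 12.47 mol is available, so H2O is limiting.
n(H2) = (1/1) × 12.47 = 12.47 mol
V(H2) = nRT/P = 12.47 × 0.08206 × 801 / 32.3 = 25.38 L

25.4 L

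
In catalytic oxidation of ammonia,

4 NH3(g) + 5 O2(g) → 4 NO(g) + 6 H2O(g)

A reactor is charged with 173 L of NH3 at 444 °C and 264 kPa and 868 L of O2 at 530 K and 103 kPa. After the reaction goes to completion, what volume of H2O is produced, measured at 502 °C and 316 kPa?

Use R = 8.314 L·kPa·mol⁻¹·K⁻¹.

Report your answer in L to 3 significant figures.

234 L

n(NH3) = PV/RT = (264 × 173) / (8.314 × 717.15) = 7.660 mol
n(O2) = PV/RT = (103 × 868) / (8.314 × 530) = 20.29 mol
For 7.660 mol NH3, stoichiometry requires (5/4) × 7.660 = 9.575 mol O2; 20.29 mol is available, so NH3 is limiting.
n(H2O) = (6/4) × 7.660 = 11.49 mol
V(H2O) = nRT/P = 11.49 × 8.314 × 775.15 / 316 = 234.3 L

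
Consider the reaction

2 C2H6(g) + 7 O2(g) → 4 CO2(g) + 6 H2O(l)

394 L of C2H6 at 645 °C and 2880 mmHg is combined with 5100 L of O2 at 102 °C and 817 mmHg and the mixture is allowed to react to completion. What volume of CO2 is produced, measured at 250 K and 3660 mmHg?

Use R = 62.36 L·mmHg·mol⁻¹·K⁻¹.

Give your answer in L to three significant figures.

n(C2H6) = PV/RT = (2880 × 394) / (62.36 × 918.15) = 19.82 mol
n(O2) = PV/RT = (817 × 5100) / (62.36 × 375.15) = 178.1 mol
For 19.82 mol C2H6, stoichiometry requires (7/2) × 19.82 = 69.37 mol O2; 178.1 mol is available, so C2H6 is limiting.
n(CO2) = (4/2) × 19.82 = 39.64 mol
V(CO2) = nRT/P = 39.64 × 62.36 × 250 / 3660 = 168.8 L

169 L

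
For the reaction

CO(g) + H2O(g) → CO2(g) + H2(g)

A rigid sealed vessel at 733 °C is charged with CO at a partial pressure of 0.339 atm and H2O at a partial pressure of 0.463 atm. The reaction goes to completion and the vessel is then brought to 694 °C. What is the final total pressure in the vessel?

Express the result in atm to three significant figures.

With V and T fixed, P_i ∝ n_i, so the mole ratios apply directly to partial pressures at 733 °C.
P(H2O) required for 0.339 atm of CO = (1/1) × 0.339 = 0.3390 atm; available 0.463 atm, so CO is limiting.
P(H2O) remaining = 0.463 − (1/1) × 0.339 = 0.1240 atm
P(gaseous products) = (1+1)/1 × 0.339 = 0.6780 atm
P_total at 733 °C = 0.1240 + 0.6780 = 0.8020 atm
Scaling to 694 °C: P = 0.8020 × 967.15/1006.15 = 0.7709 atm

0.771 atm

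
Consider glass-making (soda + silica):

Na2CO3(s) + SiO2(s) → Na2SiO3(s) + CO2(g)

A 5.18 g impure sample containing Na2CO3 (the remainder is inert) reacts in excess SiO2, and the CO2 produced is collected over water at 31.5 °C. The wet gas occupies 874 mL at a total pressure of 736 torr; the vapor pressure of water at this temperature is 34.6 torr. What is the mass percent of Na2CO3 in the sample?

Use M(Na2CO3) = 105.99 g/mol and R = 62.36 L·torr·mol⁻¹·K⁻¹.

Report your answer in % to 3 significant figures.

P(CO2) = 736 − 34.6 = 701.4 torr
n(CO2) = PV/RT = (701.4 × 0.8740) / (62.36 × 304.65) = 0.03227 mol
n(Na2CO3) = (1/1) × 0.03227 = 0.03227 mol
m(Na2CO3) = 0.03227 × 105.99 = 3.420 g
%Na2CO3 = 3.420 / 5.18 × 100 = 66.02%

66.0 %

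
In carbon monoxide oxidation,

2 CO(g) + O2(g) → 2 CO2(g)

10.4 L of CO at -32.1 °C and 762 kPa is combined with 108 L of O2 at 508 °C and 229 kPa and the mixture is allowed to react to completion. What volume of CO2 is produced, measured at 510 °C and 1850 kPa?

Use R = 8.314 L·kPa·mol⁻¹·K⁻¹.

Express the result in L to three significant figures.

13.9 L

n(CO) = PV/RT = (762 × 10.4) / (8.314 × 241.05) = 3.954 mol
n(O2) = PV/RT = (229 × 108) / (8.314 × 781.15) = 3.808 mol
For 3.954 mol CO, stoichiometry requires (1/2) × 3.954 = 1.977 mol O2; 3.808 mol is available, so CO is limiting.
n(CO2) = (2/2) × 3.954 = 3.954 mol
V(CO2) = nRT/P = 3.954 × 8.314 × 783.15 / 1850 = 13.92 L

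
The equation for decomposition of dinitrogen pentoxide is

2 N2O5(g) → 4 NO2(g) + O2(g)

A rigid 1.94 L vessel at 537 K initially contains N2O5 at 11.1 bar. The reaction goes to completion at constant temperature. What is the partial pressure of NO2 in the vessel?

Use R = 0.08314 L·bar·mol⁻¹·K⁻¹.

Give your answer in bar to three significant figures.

22.2 bar

n(N2O5)₀ = PV/RT = (11.1 × 1.94) / (0.08314 × 537) = 0.4823 mol
n(NO2) = (4/2) × 0.4823 = 0.9646 mol
P(NO2) = nRT/V = 0.9646 × 0.08314 × 537 / 1.94 = 22.20 bar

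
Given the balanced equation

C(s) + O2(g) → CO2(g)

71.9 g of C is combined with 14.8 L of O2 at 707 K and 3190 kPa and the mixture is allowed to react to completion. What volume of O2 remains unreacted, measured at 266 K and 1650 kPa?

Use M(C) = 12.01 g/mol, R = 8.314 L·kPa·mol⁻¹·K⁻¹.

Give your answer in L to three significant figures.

2.74 L

n(C) = 71.9 / 12.01 = 5.987 mol
n(O2) = PV/RT = (3190 × 14.8) / (8.314 × 707) = 8.032 mol
For 5.987 mol C, stoichiometry requires (1/1) × 5.987 = 5.987 mol O2; 8.032 mol is available, so C is limiting.
n(O2) consumed = (1/1) × 5.987 = 5.987 mol; remaining = 8.032 − 5.987 = 2.045 mol
V(O2) = nRT/P = 2.045 × 8.314 × 266 / 1650 = 2.741 L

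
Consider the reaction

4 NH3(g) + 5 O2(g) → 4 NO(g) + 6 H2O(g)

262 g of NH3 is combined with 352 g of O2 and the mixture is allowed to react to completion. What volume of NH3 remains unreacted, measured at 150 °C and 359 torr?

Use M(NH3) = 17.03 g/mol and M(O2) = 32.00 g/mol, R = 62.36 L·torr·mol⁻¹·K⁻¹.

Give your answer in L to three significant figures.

n(NH3) = 262 / 17.03 = 15.38 mol
n(O2) = 352 / 32.00 = 11.00 mol
For 15.38 mol NH3, stoichiometry requires (5/4) × 15.38 = 19.23 mol O2; 11.00 mol is available, so O2 is limiting.
n(NH3) consumed = (4/5) × 11.00 = 8.800 mol; remaining = 15.38 − 8.800 = 6.580 mol
V(NH3) = nRT/P = 6.580 × 62.36 × 423.15 / 359 = 483.7 L

484 L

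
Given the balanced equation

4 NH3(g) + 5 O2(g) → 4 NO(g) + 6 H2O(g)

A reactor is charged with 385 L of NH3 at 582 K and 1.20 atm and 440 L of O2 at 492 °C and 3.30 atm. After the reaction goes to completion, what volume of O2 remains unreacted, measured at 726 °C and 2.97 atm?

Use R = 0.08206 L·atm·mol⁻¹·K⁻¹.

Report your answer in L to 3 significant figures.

n(NH3) = PV/RT = (1.20 × 385) / (0.08206 × 582) = 9.674 mol
n(O2) = PV/RT = (3.30 × 440) / (0.08206 × 765.15) = 23.13 mol
For 9.674 mol NH3, stoichiometry requires (5/4) × 9.674 = 12.09 mol O2; 23.13 mol is available, so NH3 is limiting.
n(O2) consumed = (5/4) × 9.674 = 12.09 mol; remaining = 23.13 − 12.09 = 11.04 mol
V(O2) = nRT/P = 11.04 × 0.08206 × 999.15 / 2.97 = 304.8 L

305 L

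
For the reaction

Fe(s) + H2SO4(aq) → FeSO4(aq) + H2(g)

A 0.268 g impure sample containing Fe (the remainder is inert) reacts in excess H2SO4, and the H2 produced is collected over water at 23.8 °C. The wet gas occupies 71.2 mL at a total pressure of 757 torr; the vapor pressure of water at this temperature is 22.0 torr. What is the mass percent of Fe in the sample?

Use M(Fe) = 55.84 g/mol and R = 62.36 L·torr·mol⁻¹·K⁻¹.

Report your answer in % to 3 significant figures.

P(H2) = 757 − 22.0 = 735.0 torr
n(H2) = PV/RT = (735.0 × 0.07120) / (62.36 × 296.95) = 0.002826 mol
n(Fe) = (1/1) × 0.002826 = 0.002826 mol
m(Fe) = 0.002826 × 55.84 = 0.1578 g
%Fe = 0.1578 / 0.268 × 100 = 58.88%

58.9 %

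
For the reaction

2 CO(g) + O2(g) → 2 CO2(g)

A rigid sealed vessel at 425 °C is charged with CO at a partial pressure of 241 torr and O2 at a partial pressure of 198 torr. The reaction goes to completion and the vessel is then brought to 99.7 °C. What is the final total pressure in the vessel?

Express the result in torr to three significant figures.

170 torr

With V and T fixed, P_i ∝ n_i, so the mole ratios apply directly to partial pressures at 425 °C.
P(O2) required for 241 torr of CO = (1/2) × 241 = 120.5 torr; available 198 torr, so CO is limiting.
P(O2) remaining = 198 − (1/2) × 241 = 77.50 torr
P(gaseous products) = (2)/2 × 241 = 241.0 torr
P_total at 425 °C = 77.50 + 241.0 = 318.5 torr
Scaling to 99.7 °C: P = 318.5 × 372.85/698.15 = 170.1 torr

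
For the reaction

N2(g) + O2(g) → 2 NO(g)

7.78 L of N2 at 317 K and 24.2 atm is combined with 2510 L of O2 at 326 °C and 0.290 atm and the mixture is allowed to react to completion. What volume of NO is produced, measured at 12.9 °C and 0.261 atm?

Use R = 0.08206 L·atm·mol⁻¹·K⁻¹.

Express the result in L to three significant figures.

n(N2) = PV/RT = (24.2 × 7.78) / (0.08206 × 317) = 7.238 mol
n(O2) = PV/RT = (0.290 × 2510) / (0.08206 × 599.15) = 14.80 mol
For 7.238 mol N2, stoichiometry requires (1/1) × 7.238 = 7.238 mol O2; 14.80 mol is available, so N2 is limiting.
n(NO) = (2/1) × 7.238 = 14.48 mol
V(NO) = nRT/P = 14.48 × 0.08206 × 286.05 / 0.261 = 1302 L

1300 L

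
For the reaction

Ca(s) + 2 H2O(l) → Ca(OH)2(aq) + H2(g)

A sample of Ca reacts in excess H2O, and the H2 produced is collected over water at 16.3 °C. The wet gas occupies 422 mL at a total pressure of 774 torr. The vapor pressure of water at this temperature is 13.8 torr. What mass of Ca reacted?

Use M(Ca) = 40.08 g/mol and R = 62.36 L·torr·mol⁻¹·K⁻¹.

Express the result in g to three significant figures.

0.712 g

P(H2) = 774 − 13.8 = 760.2 torr
n(H2) = PV/RT = (760.2 × 0.4220) / (62.36 × 289.45) = 0.01777 mol
n(Ca) = (1/1) × 0.01777 = 0.01777 mol
m(Ca) = 0.01777 × 40.08 = 0.7122 g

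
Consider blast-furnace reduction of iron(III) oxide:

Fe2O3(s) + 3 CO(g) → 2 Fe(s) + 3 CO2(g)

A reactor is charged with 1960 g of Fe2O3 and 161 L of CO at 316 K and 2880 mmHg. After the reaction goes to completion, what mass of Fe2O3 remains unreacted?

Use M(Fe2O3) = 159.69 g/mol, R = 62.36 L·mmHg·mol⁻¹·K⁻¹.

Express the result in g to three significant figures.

n(Fe2O3) = 1960 / 159.69 = 12.27 mol
n(CO) = PV/RT = (2880 × 161) / (62.36 × 316) = 23.53 mol
For 12.27 mol Fe2O3, stoichiometry requires (3/1) × 12.27 = 36.81 mol CO; 23.53 mol is available, so CO is limiting.
n(Fe2O3) consumed = (1/3) × 23.53 = 7.843 mol; remaining = 12.27 − 7.843 = 4.427 mol
m(Fe2O3) = 4.427 × 159.69 = 706.9 g

707 g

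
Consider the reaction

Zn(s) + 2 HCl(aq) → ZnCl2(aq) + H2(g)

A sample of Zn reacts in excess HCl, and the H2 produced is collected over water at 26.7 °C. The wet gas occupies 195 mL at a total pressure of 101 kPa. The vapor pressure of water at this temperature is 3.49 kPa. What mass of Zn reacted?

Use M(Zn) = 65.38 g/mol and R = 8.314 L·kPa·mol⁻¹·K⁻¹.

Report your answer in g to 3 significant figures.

P(H2) = 101 − 3.49 = 97.51 kPa
n(H2) = PV/RT = (97.51 × 0.1950) / (8.314 × 299.85) = 0.007627 mol
n(Zn) = (1/1) × 0.007627 = 0.007627 mol
m(Zn) = 0.007627 × 65.38 = 0.4987 g

0.499 g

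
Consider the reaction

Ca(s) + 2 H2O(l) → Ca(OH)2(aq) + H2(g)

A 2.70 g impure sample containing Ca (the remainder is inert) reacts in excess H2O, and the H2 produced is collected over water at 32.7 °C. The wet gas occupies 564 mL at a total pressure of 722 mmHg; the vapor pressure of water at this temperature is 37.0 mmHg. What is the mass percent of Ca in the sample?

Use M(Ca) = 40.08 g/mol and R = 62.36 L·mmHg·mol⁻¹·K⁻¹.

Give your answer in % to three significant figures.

30.1 %

P(H2) = 722 − 37.0 = 685.0 mmHg
n(H2) = PV/RT = (685.0 × 0.5640) / (62.36 × 305.85) = 0.02026 mol
n(Ca) = (1/1) × 0.02026 = 0.02026 mol
m(Ca) = 0.02026 × 40.08 = 0.8120 g
%Ca = 0.8120 / 2.70 × 100 = 30.07%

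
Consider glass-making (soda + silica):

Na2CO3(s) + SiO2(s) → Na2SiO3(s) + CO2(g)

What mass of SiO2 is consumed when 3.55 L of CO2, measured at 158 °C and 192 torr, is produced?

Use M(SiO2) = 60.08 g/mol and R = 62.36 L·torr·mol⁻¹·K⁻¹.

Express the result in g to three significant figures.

1.52 g

n(CO2) = PV/RT = (192 × 3.55) / (62.36 × 431.15) = 0.02535 mol
n(SiO2) = (1/1) × 0.02535 = 0.02535 mol
m(SiO2) = 0.02535 × 60.08 = 1.523 g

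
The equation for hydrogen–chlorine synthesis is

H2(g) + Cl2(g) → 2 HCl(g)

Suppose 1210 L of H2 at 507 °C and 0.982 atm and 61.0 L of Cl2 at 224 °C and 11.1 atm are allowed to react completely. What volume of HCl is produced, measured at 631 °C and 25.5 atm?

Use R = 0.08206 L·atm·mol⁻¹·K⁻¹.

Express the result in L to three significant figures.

96.6 L

n(H2) = PV/RT = (0.982 × 1210) / (0.08206 × 780.15) = 18.56 mol
n(Cl2) = PV/RT = (11.1 × 61.0) / (0.08206 × 497.15) = 16.60 mol
For 18.56 mol H2, stoichiometry requires (1/1) × 18.56 = 18.56 mol Cl2; 16.60 mol is available, so Cl2 is limiting.
n(HCl) = (2/1) × 16.60 = 33.20 mol
V(HCl) = nRT/P = 33.20 × 0.08206 × 904.15 / 25.5 = 96.60 L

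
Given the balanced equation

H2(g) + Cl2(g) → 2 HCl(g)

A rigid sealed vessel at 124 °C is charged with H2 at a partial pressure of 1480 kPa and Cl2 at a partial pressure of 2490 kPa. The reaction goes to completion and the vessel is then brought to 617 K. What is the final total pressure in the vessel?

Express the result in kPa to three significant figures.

With V and T fixed, P_i ∝ n_i, so the mole ratios apply directly to partial pressures at 124 °C.
P(Cl2) required for 1480 kPa of H2 = (1/1) × 1480 = 1480 kPa; available 2490 kPa, so H2 is limiting.
P(Cl2) remaining = 2490 − (1/1) × 1480 = 1010 kPa
P(gaseous products) = (2)/1 × 1480 = 2960 kPa
P_total at 124 °C = 1010 + 2960 = 3970 kPa
Scaling to 617 K: P = 3970 × 617/397.15 = 6168 kPa

6170 kPa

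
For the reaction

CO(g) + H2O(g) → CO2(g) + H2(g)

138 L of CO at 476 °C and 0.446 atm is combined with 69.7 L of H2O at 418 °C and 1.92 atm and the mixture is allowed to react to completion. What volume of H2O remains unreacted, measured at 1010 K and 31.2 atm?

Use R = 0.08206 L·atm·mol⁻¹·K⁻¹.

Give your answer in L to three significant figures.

3.61 L

n(CO) = PV/RT = (0.446 × 138) / (0.08206 × 749.15) = 1.001 mol
n(H2O) = PV/RT = (1.92 × 69.7) / (0.08206 × 691.15) = 2.360 mol
For 1.001 mol CO, stoichiometry requires (1/1) × 1.001 = 1.001 mol H2O; 2.360 mol is available, so CO is limiting.
n(H2O) consumed = (1/1) × 1.001 = 1.001 mol; remaining = 2.360 − 1.001 = 1.359 mol
V(H2O) = nRT/P = 1.359 × 0.08206 × 1010 / 31.2 = 3.610 L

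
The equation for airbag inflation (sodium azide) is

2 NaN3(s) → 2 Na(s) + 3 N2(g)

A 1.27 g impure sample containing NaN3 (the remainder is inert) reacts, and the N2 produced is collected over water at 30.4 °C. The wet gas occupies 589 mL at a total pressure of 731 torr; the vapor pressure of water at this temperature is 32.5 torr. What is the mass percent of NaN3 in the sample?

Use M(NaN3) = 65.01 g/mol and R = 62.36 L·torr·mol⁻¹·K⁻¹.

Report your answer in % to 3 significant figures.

74.2 %

P(N2) = 731 − 32.5 = 698.5 torr
n(N2) = PV/RT = (698.5 × 0.5890) / (62.36 × 303.55) = 0.02173 mol
n(NaN3) = (2/3) × 0.02173 = 0.01449 mol
m(NaN3) = 0.01449 × 65.01 = 0.9420 g
%NaN3 = 0.9420 / 1.27 × 100 = 74.17%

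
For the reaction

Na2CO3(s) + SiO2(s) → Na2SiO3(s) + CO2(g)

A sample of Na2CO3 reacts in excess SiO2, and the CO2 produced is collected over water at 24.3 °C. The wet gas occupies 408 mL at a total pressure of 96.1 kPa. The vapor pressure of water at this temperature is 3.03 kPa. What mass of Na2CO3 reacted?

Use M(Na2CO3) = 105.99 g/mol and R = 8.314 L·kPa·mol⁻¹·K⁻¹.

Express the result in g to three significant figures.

1.63 g

P(CO2) = 96.1 − 3.03 = 93.07 kPa
n(CO2) = PV/RT = (93.07 × 0.4080) / (8.314 × 297.45) = 0.01535 mol
n(Na2CO3) = (1/1) × 0.01535 = 0.01535 mol
m(Na2CO3) = 0.01535 × 105.99 = 1.627 g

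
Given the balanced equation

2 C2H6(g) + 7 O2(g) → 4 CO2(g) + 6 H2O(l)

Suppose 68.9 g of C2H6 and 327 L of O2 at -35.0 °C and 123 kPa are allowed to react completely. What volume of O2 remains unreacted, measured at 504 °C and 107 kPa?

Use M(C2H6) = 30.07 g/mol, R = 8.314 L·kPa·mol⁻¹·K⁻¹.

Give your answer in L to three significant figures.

n(C2H6) = 68.9 / 30.07 = 2.291 mol
n(O2) = PV/RT = (123 × 327) / (8.314 × 238.15) = 20.31 mol
For 2.291 mol C2H6, stoichiometry requires (7/2) × 2.291 = 8.018 mol O2; 20.31 mol is available, so C2H6 is limiting.
n(O2) consumed = (7/2) × 2.291 = 8.018 mol; remaining = 20.31 − 8.018 = 12.29 mol
V(O2) = nRT/P = 12.29 × 8.314 × 777.15 / 107 = 742.1 L

742 L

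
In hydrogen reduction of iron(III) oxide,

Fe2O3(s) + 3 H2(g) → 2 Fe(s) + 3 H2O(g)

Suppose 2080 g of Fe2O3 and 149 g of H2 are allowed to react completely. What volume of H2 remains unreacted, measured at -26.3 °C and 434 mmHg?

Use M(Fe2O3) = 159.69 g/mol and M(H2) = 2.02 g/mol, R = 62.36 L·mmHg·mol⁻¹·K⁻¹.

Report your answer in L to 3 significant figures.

n(Fe2O3) = 2080 / 159.69 = 13.03 mol
n(H2) = 149 / 2.02 = 73.76 mol
For 13.03 mol Fe2O3, stoichiometry requires (3/1) × 13.03 = 39.09 mol H2; 73.76 mol is available, so Fe2O3 is limiting.
n(H2) consumed = (3/1) × 13.03 = 39.09 mol; remaining = 73.76 − 39.09 = 34.67 mol
V(H2) = nRT/P = 34.67 × 62.36 × 246.85 / 434 = 1230 L

1230 L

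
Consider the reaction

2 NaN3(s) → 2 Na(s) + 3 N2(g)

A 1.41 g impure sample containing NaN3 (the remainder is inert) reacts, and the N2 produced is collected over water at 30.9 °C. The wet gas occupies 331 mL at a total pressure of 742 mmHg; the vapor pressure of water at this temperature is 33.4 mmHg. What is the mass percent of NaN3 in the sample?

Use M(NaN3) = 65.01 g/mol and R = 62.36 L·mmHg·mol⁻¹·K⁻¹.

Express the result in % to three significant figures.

38.0 %

P(N2) = 742 − 33.4 = 708.6 mmHg
n(N2) = PV/RT = (708.6 × 0.3310) / (62.36 × 304.05) = 0.01237 mol
n(NaN3) = (2/3) × 0.01237 = 0.008247 mol
m(NaN3) = 0.008247 × 65.01 = 0.5361 g
%NaN3 = 0.5361 / 1.41 × 100 = 38.02%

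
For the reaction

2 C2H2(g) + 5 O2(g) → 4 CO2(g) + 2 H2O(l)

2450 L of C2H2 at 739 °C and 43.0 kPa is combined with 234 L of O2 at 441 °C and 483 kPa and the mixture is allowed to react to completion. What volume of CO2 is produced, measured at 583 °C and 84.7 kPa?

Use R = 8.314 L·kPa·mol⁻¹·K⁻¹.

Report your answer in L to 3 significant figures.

n(C2H2) = PV/RT = (43.0 × 2450) / (8.314 × 1012.15) = 12.52 mol
n(O2) = PV/RT = (483 × 234) / (8.314 × 714.15) = 19.04 mol
For 12.52 mol C2H2, stoichiometry requires (5/2) × 12.52 = 31.30 mol O2; 19.04 mol is available, so O2 is limiting.
n(CO2) = (4/5) × 19.04 = 15.23 mol
V(CO2) = nRT/P = 15.23 × 8.314 × 856.15 / 84.7 = 1280 L

1280 L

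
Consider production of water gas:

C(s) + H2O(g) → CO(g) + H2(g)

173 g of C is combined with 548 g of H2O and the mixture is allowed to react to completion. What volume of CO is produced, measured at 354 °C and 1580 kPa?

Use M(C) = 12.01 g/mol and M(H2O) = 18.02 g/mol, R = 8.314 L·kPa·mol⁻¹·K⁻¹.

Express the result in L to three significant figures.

n(C) = 173 / 12.01 = 14.40 mol
n(H2O) = 548 / 18.02 = 30.41 mol
For 14.40 mol C, stoichiometry requires (1/1) × 14.40 = 14.40 mol H2O; 30.41 mol is available, so C is limiting.
n(CO) = (1/1) × 14.40 = 14.40 mol
V(CO) = nRT/P = 14.40 × 8.314 × 627.15 / 1580 = 47.52 L

47.5 L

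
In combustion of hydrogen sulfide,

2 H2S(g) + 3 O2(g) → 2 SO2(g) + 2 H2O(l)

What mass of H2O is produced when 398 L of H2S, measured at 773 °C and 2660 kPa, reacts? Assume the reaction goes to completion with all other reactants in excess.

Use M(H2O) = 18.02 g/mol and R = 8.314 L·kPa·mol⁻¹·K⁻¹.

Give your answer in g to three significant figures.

n(H2S) = PV/RT = (2660 × 398) / (8.314 × 1046.15) = 121.7 mol
n(H2O) = (2/2) × 121.7 = 121.7 mol
m(H2O) = 121.7 × 18.02 = 2193 g

2190 g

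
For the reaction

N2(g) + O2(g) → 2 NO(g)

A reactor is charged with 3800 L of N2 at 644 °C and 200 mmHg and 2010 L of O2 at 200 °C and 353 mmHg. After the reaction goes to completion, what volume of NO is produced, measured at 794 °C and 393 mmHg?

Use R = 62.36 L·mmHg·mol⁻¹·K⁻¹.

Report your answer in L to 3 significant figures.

4500 L

n(N2) = PV/RT = (200 × 3800) / (62.36 × 917.15) = 13.29 mol
n(O2) = PV/RT = (353 × 2010) / (62.36 × 473.15) = 24.05 mol
For 13.29 mol N2, stoichiometry requires (1/1) × 13.29 = 13.29 mol O2; 24.05 mol is available, so N2 is limiting.
n(NO) = (2/1) × 13.29 = 26.58 mol
V(NO) = nRT/P = 26.58 × 62.36 × 1067.15 / 393 = 4501 L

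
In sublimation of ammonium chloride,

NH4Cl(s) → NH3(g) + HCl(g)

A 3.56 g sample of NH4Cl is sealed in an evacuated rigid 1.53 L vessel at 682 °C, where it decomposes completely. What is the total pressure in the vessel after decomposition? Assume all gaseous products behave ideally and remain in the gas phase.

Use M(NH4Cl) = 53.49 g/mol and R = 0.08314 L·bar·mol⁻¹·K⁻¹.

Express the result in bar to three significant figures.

n(NH4Cl) = 3.56 / 53.49 = 0.06655 mol
n(gas produced) = (2/1) × 0.06655 = 0.1331 mol
P = nRT/V = 0.1331 × 0.08314 × 955.15 / 1.53 = 6.908 bar

6.91 bar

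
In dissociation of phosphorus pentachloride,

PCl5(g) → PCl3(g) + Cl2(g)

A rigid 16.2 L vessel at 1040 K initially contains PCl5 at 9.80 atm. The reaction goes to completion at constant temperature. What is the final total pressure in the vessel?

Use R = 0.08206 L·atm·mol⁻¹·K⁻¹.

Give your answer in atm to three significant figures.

Rigid vessel, constant T ⇒ P scales with total gas moles (1 → 2).
P_final = (2/1) × 9.80 = 19.60 atm

19.6 atm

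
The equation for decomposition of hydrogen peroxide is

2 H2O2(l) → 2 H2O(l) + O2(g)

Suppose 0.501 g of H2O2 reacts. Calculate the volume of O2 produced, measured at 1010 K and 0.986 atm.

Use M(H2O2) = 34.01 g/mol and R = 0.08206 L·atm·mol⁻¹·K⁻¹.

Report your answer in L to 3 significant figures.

n(H2O2) = 0.5010 / 34.01 = 0.01473 mol
n(O2) = (1/2) × 0.01473 = 0.007365 mol
V = nRT/P = 0.007365 × 0.08206 × 1010 / 0.986 = 0.6191 L

0.619 L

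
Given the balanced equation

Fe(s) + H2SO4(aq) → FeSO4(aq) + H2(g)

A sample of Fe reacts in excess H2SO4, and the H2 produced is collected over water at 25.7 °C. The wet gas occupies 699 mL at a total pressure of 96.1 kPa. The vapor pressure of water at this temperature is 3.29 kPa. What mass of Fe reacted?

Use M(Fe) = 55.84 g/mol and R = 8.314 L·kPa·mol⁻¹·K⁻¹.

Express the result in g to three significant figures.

P(H2) = 96.1 − 3.29 = 92.81 kPa
n(H2) = PV/RT = (92.81 × 0.6990) / (8.314 × 298.85) = 0.02611 mol
n(Fe) = (1/1) × 0.02611 = 0.02611 mol
m(Fe) = 0.02611 × 55.84 = 1.458 g

1.46 g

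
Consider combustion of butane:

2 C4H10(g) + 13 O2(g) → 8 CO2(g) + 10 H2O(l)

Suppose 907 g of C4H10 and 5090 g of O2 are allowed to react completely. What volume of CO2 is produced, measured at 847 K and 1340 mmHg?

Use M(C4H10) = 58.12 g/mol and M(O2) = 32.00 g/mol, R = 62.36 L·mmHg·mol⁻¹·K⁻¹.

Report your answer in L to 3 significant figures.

2460 L

n(C4H10) = 907 / 58.12 = 15.61 mol
n(O2) = 5090 / 32.00 = 159.1 mol
For 15.61 mol C4H10, stoichiometry requires (13/2) × 15.61 = 101.5 mol O2; 159.1 mol is available, so C4H10 is limiting.
n(CO2) = (8/2) × 15.61 = 62.44 mol
V(CO2) = nRT/P = 62.44 × 62.36 × 847 / 1340 = 2461 L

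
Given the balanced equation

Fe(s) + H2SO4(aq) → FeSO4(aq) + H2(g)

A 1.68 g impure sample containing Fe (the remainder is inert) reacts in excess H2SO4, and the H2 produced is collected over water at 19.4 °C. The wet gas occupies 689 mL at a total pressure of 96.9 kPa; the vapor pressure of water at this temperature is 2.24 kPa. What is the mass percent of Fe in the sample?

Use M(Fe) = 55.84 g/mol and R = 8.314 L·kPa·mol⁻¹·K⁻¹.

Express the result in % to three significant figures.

P(H2) = 96.9 − 2.24 = 94.66 kPa
n(H2) = PV/RT = (94.66 × 0.6890) / (8.314 × 292.55) = 0.02681 mol
n(Fe) = (1/1) × 0.02681 = 0.02681 mol
m(Fe) = 0.02681 × 55.84 = 1.497 g
%Fe = 1.497 / 1.68 × 100 = 89.11%

89.1 %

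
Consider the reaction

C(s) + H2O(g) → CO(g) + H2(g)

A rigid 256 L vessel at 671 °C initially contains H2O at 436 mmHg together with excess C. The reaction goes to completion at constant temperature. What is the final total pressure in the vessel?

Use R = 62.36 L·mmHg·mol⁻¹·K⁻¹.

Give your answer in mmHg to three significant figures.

Since T and V are fixed, P_final/P_initial = n_final/n_initial = 2/1.
P_final = (2/1) × 436 = 872.0 mmHg

872 mmHg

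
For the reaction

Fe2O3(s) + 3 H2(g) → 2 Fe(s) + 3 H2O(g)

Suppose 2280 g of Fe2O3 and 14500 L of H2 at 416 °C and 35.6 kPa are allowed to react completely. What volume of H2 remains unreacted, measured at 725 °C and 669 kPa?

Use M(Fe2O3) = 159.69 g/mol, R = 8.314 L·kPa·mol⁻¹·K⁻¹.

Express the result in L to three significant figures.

586 L

n(Fe2O3) = 2280 / 159.69 = 14.28 mol
n(H2) = PV/RT = (35.6 × 14500) / (8.314 × 689.15) = 90.09 mol
For 14.28 mol Fe2O3, stoichiometry requires (3/1) × 14.28 = 42.84 mol H2; 90.09 mol is available, so Fe2O3 is limiting.
n(H2) consumed = (3/1) × 14.28 = 42.84 mol; remaining = 90.09 − 42.84 = 47.25 mol
V(H2) = nRT/P = 47.25 × 8.314 × 998.15 / 669 = 586.1 L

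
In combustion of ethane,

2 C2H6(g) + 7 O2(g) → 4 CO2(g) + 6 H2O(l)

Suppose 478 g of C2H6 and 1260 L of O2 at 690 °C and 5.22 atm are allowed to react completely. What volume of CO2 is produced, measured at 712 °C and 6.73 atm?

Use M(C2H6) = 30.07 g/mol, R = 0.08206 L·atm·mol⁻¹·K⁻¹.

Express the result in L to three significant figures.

n(C2H6) = 478 / 30.07 = 15.90 mol
n(O2) = PV/RT = (5.22 × 1260) / (0.08206 × 963.15) = 83.22 mol
For 15.90 mol C2H6, stoichiometry requires (7/2) × 15.90 = 55.65 mol O2; 83.22 mol is available, so C2H6 is limiting.
n(CO2) = (4/2) × 15.90 = 31.80 mol
V(CO2) = nRT/P = 31.80 × 0.08206 × 985.15 / 6.73 = 382.0 L

382 L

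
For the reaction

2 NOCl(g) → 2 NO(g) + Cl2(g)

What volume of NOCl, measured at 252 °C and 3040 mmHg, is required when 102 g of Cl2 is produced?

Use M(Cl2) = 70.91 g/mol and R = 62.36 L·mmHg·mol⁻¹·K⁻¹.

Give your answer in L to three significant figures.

n(Cl2) = 102.0 / 70.91 = 1.438 mol
n(NOCl) = (2/1) × 1.438 = 2.876 mol
V = nRT/P = 2.876 × 62.36 × 525.15 / 3040 = 30.98 L

31.0 L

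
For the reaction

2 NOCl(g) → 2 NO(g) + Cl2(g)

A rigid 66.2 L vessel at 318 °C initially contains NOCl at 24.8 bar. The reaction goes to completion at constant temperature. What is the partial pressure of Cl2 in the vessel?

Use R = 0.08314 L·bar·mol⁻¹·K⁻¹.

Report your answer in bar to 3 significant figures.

n(NOCl)₀ = PV/RT = (24.8 × 66.2) / (0.08314 × 591.15) = 33.40 mol
n(Cl2) = (1/2) × 33.40 = 16.70 mol
P(Cl2) = nRT/V = 16.70 × 0.08314 × 591.15 / 66.2 = 12.40 bar

12.4 bar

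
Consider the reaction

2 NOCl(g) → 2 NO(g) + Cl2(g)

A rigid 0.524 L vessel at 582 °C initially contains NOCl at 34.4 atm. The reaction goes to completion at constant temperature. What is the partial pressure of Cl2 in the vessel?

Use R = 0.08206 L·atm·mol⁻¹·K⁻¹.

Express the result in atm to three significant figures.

n(NOCl)₀ = PV/RT = (34.4 × 0.524) / (0.08206 × 855.15) = 0.2569 mol
n(Cl2) = (1/2) × 0.2569 = 0.1285 mol
P(Cl2) = nRT/V = 0.1285 × 0.08206 × 855.15 / 0.524 = 17.21 atm

17.2 atm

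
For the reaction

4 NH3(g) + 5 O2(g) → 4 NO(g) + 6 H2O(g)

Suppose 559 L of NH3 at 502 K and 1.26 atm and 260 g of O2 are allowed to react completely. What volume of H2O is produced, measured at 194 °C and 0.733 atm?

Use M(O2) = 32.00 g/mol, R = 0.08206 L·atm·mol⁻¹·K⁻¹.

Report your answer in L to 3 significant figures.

510 L

n(NH3) = PV/RT = (1.26 × 559) / (0.08206 × 502) = 17.10 mol
n(O2) = 260 / 32.00 = 8.125 mol
For 17.10 mol NH3, stoichiometry requires (5/4) × 17.10 = 21.38 mol O2; 8.125 mol is available, so O2 is limiting.
n(H2O) = (6/5) × 8.125 = 9.750 mol
V(H2O) = nRT/P = 9.750 × 0.08206 × 467.15 / 0.733 = 509.9 L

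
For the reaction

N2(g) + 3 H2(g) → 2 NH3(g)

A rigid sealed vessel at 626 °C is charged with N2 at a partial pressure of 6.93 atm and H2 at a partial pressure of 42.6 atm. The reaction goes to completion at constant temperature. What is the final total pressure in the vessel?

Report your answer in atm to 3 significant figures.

35.7 atm

At constant V, partial pressures at 626 °C are proportional to moles, so apply stoichiometry directly to pressures.
P(H2) required for 6.93 atm of N2 = (3/1) × 6.93 = 20.79 atm; available 42.6 atm, so N2 is limiting.
P(H2) remaining = 42.6 − (3/1) × 6.93 = 21.81 atm
P(gaseous products) = (2)/1 × 6.93 = 13.86 atm
P_total at 626 °C = 21.81 + 13.86 = 35.67 atm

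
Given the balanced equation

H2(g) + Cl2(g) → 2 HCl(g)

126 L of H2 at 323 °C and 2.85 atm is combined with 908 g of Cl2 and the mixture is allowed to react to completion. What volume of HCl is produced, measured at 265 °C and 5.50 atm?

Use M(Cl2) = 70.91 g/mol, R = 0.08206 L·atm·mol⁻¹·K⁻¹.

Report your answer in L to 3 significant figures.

n(H2) = PV/RT = (2.85 × 126) / (0.08206 × 596.15) = 7.341 mol
n(Cl2) = 908 / 70.91 = 12.80 mol
For 7.341 mol H2, stoichiometry requires (1/1) × 7.341 = 7.341 mol Cl2; 12.80 mol is available, so H2 is limiting.
n(HCl) = (2/1) × 7.341 = 14.68 mol
V(HCl) = nRT/P = 14.68 × 0.08206 × 538.15 / 5.50 = 117.9 L

118 L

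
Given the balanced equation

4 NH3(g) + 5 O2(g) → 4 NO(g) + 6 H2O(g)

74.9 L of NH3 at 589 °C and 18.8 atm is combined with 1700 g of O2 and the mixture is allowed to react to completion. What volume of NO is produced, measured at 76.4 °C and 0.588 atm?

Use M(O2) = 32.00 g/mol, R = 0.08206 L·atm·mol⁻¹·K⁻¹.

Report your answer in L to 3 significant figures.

n(NH3) = PV/RT = (18.8 × 74.9) / (0.08206 × 862.15) = 19.90 mol
n(O2) = 1700 / 32.00 = 53.12 mol
For 19.90 mol NH3, stoichiometry requires (5/4) × 19.90 = 24.88 mol O2; 53.12 mol is available, so NH3 is limiting.
n(NO) = (4/4) × 19.90 = 19.90 mol
V(NO) = nRT/P = 19.90 × 0.08206 × 349.55 / 0.588 = 970.8 L

971 L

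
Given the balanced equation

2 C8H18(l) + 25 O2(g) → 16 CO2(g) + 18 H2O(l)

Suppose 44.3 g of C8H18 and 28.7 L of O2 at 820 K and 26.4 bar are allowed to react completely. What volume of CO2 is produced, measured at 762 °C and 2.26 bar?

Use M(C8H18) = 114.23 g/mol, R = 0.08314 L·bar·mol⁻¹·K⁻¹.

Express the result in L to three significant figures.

118 L

n(C8H18) = 44.3 / 114.23 = 0.3878 mol
n(O2) = PV/RT = (26.4 × 28.7) / (0.08314 × 820) = 11.11 mol
For 0.3878 mol C8H18, stoichiometry requires (25/2) × 0.3878 = 4.848 mol O2; 11.11 mol is available, so C8H18 is limiting.
n(CO2) = (16/2) × 0.3878 = 3.102 mol
V(CO2) = nRT/P = 3.102 × 0.08314 × 1035.15 / 2.26 = 118.1 L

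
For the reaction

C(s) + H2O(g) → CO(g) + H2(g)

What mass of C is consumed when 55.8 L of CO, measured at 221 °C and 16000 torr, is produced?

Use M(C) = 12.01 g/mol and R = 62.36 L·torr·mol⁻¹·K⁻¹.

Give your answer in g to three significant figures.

n(CO) = PV/RT = (16000 × 55.8) / (62.36 × 494.15) = 28.97 mol
n(C) = (1/1) × 28.97 = 28.97 mol
m(C) = 28.97 × 12.01 = 347.9 g

348 g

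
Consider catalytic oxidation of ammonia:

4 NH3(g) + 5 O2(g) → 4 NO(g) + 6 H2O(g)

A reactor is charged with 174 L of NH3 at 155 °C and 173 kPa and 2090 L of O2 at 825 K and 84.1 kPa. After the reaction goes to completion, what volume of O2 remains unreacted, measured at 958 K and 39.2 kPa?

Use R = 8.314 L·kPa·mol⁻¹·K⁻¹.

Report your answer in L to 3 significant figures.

3060 L

n(NH3) = PV/RT = (173 × 174) / (8.314 × 428.15) = 8.456 mol
n(O2) = PV/RT = (84.1 × 2090) / (8.314 × 825) = 25.63 mol
For 8.456 mol NH3, stoichiometry requires (5/4) × 8.456 = 10.57 mol O2; 25.63 mol is available, so NH3 is limiting.
n(O2) consumed = (5/4) × 8.456 = 10.57 mol; remaining = 25.63 − 10.57 = 15.06 mol
V(O2) = nRT/P = 15.06 × 8.314 × 958 / 39.2 = 3060 L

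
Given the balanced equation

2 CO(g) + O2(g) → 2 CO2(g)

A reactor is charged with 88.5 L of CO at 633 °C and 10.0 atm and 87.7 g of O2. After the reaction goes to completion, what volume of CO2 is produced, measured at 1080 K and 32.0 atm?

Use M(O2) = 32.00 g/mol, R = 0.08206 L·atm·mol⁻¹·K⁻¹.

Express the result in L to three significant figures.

15.2 L

n(CO) = PV/RT = (10.0 × 88.5) / (0.08206 × 906.15) = 11.90 mol
n(O2) = 87.7 / 32.00 = 2.741 mol
For 11.90 mol CO, stoichiometry requires (1/2) × 11.90 = 5.950 mol O2; 2.741 mol is available, so O2 is limiting.
n(CO2) = (2/1) × 2.741 = 5.482 mol
V(CO2) = nRT/P = 5.482 × 0.08206 × 1080 / 32.0 = 15.18 L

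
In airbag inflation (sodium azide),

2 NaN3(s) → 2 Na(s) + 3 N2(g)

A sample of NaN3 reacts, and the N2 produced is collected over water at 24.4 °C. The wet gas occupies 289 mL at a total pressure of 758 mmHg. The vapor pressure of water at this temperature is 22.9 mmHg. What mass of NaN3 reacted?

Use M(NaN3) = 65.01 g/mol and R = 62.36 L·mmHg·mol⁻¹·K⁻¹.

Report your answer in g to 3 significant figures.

P(N2) = 758 − 22.9 = 735.1 mmHg
n(N2) = PV/RT = (735.1 × 0.2890) / (62.36 × 297.55) = 0.01145 mol
n(NaN3) = (2/3) × 0.01145 = 0.007633 mol
m(NaN3) = 0.007633 × 65.01 = 0.4962 g

0.496 g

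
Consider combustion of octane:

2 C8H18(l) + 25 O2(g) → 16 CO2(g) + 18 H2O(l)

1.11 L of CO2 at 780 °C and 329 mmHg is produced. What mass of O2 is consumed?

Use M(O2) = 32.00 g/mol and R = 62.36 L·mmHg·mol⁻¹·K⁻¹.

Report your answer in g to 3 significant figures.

0.278 g

n(CO2) = PV/RT = (329 × 1.11) / (62.36 × 1053.15) = 0.005561 mol
n(O2) = (25/16) × 0.005561 = 0.008689 mol
m(O2) = 0.008689 × 32.00 = 0.2780 g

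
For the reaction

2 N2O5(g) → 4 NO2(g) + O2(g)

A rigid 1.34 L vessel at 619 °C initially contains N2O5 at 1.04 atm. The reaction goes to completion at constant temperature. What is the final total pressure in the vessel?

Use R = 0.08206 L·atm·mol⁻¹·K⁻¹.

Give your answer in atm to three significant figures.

Rigid vessel, constant T ⇒ P scales with total gas moles (2 → 5).
P_final = (5/2) × 1.04 = 2.600 atm

2.60 atm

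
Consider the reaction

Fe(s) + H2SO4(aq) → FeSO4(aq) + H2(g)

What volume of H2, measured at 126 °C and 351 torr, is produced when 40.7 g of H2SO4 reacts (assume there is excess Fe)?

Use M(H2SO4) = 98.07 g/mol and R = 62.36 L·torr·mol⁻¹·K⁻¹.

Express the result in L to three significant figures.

n(H2SO4) = 40.70 / 98.07 = 0.4150 mol
n(H2) = (1/1) × 0.4150 = 0.4150 mol
V = nRT/P = 0.4150 × 62.36 × 399.15 / 351 = 29.43 L

29.4 L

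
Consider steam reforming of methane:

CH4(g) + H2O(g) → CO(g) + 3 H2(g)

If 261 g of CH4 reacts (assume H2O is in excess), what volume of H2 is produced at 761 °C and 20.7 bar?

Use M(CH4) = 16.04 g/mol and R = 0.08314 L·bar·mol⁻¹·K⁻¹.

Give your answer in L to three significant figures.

n(CH4) = 261.0 / 16.04 = 16.27 mol
n(H2) = (3/1) × 16.27 = 48.81 mol
V = nRT/P = 48.81 × 0.08314 × 1034.15 / 20.7 = 202.7 L

203 L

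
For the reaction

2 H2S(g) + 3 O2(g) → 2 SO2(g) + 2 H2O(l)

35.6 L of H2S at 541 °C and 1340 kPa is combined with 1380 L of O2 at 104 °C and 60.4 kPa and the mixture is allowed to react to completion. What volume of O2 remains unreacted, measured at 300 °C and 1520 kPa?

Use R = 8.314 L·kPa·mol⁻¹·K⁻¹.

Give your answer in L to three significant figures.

n(H2S) = PV/RT = (1340 × 35.6) / (8.314 × 814.15) = 7.048 mol
n(O2) = PV/RT = (60.4 × 1380) / (8.314 × 377.15) = 26.58 mol
For 7.048 mol H2S, stoichiometry requires (3/2) × 7.048 = 10.57 mol O2; 26.58 mol is available, so H2S is limiting.
n(O2) consumed = (3/2) × 7.048 = 10.57 mol; remaining = 26.58 − 10.57 = 16.01 mol
V(O2) = nRT/P = 16.01 × 8.314 × 573.15 / 1520 = 50.19 L

50.2 L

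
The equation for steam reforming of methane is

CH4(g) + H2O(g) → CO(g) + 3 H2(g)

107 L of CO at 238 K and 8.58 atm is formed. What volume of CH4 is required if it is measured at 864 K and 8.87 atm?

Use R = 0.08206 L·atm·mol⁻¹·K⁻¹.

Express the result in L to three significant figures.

n(CO) = PV/RT = (8.58 × 107) / (0.08206 × 238) = 47.01 mol
n(CH4) = (1/1) × 47.01 = 47.01 mol
V = nRT/P = 47.01 × 0.08206 × 864 / 8.87 = 375.8 L

376 L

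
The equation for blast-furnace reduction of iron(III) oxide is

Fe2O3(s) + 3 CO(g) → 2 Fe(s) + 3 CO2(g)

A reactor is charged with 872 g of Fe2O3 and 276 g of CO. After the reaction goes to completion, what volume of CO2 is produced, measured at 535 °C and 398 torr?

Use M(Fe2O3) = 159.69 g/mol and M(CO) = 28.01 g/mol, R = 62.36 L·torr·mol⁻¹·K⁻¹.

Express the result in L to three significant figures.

1250 L

n(Fe2O3) = 872 / 159.69 = 5.461 mol
n(CO) = 276 / 28.01 = 9.854 mol
For 5.461 mol Fe2O3, stoichiometry requires (3/1) × 5.461 = 16.38 mol CO; 9.854 mol is available, so CO is limiting.
n(CO2) = (3/3) × 9.854 = 9.854 mol
V(CO2) = nRT/P = 9.854 × 62.36 × 808.15 / 398 = 1248 L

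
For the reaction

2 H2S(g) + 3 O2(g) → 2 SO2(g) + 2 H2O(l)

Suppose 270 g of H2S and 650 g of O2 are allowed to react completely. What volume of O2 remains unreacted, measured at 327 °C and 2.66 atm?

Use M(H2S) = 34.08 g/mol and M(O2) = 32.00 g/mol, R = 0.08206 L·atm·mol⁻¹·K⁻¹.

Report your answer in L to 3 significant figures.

156 L

n(H2S) = 270 / 34.08 = 7.923 mol
n(O2) = 650 / 32.00 = 20.31 mol
For 7.923 mol H2S, stoichiometry requires (3/2) × 7.923 = 11.88 mol O2; 20.31 mol is available, so H2S is limiting.
n(O2) consumed = (3/2) × 7.923 = 11.88 mol; remaining = 20.31 − 11.88 = 8.430 mol
V(O2) = nRT/P = 8.430 × 0.08206 × 600.15 / 2.66 = 156.1 L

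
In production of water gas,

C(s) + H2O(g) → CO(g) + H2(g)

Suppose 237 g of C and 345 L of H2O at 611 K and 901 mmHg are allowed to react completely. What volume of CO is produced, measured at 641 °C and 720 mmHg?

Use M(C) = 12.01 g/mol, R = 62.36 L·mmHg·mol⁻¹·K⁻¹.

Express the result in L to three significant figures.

n(C) = 237 / 12.01 = 19.73 mol
n(H2O) = PV/RT = (901 × 345) / (62.36 × 611) = 8.158 mol
For 19.73 mol C, stoichiometry requires (1/1) × 19.73 = 19.73 mol H2O; 8.158 mol is available, so H2O is limiting.
n(CO) = (1/1) × 8.158 = 8.158 mol
V(CO) = nRT/P = 8.158 × 62.36 × 914.15 / 720 = 645.9 L

646 L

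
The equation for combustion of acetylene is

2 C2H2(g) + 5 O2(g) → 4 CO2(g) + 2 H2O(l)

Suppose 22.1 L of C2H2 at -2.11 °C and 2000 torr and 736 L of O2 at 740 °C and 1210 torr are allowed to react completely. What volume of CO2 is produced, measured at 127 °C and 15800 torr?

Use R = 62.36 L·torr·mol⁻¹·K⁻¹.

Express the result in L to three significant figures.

8.26 L

n(C2H2) = PV/RT = (2000 × 22.1) / (62.36 × 271.04) = 2.615 mol
n(O2) = PV/RT = (1210 × 736) / (62.36 × 1013.15) = 14.10 mol
For 2.615 mol C2H2, stoichiometry requires (5/2) × 2.615 = 6.538 mol O2; 14.10 mol is available, so C2H2 is limiting.
n(CO2) = (4/2) × 2.615 = 5.230 mol
V(CO2) = nRT/P = 5.230 × 62.36 × 400.15 / 15800 = 8.260 L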